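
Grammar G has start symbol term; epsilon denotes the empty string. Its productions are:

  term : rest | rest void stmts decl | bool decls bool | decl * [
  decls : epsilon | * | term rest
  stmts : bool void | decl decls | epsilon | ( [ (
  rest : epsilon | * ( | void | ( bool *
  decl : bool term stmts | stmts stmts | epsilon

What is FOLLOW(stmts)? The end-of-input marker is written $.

In term : rest void stmts decl: add FIRST(decl)\{epsilon} = { (, *, bool, void }.
  Since decl is nullable, also add FOLLOW(term) = { $, (, *, bool, void }.
In decl : bool term stmts: stmts is at the end, add FOLLOW(decl) = { $, (, *, bool, void }.
In decl : stmts stmts: add FIRST(stmts)\{epsilon} = { (, *, bool, void }.
  Since stmts is nullable, also add FOLLOW(decl) = { $, (, *, bool, void }.
In decl : stmts stmts: stmts is at the end, add FOLLOW(decl) = { $, (, *, bool, void }.
Union: FOLLOW(stmts) = { $, (, *, bool, void }.

{ $, (, *, bool, void }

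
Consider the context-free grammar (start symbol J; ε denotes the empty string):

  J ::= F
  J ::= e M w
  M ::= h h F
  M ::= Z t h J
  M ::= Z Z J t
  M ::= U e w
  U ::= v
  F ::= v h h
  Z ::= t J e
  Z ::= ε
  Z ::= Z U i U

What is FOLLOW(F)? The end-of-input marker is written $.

In J ::= F: F is at the end, add FOLLOW(J) = { $, e, t, w }.
In M ::= h h F: F is at the end, add FOLLOW(M) = { w }.
Union: FOLLOW(F) = { $, e, t, w }.

{ $, e, t, w }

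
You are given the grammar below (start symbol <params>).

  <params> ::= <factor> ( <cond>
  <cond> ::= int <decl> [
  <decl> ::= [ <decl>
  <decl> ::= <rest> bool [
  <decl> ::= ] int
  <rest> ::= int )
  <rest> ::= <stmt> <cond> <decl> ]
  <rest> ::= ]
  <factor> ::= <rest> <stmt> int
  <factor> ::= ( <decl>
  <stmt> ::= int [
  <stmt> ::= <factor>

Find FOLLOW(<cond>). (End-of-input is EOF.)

In <params> ::= <factor> ( <cond>: <cond> is at the end, add FOLLOW(<params>) = { EOF }.
In <rest> ::= <stmt> <cond> <decl> ]: add FIRST(<decl> ]) = { (, [, ], int }.
Union: FOLLOW(<cond>) = { EOF, (, [, ], int }.

{ EOF, (, [, ], int }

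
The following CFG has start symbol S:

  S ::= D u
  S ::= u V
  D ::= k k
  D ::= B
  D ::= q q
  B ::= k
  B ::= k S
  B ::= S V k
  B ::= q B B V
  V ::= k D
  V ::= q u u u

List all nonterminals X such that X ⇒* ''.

No nonterminal has an empty production or an RHS whose symbols are all nullable.

{ } (none)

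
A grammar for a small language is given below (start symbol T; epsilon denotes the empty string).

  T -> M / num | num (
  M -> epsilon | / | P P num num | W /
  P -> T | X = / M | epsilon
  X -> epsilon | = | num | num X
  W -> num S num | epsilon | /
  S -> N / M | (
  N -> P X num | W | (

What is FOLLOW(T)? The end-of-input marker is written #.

{ #, /, =, num }

T is the start symbol, so # ∈ FOLLOW(T).
In P -> T: T is at the end, add FOLLOW(P) = { /, =, num }.
Union: FOLLOW(T) = { #, /, =, num }.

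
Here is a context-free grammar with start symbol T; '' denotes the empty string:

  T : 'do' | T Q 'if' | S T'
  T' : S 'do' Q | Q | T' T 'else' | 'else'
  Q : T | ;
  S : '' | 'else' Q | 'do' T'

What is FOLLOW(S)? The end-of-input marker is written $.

In T : S T': add FIRST(T') = { 'do', 'else', ; }.
In T' : S 'do' Q: add FIRST('do' Q) = { 'do' }.
Union: FOLLOW(S) = { 'do', 'else', ; }.

{ 'do', 'else', ; }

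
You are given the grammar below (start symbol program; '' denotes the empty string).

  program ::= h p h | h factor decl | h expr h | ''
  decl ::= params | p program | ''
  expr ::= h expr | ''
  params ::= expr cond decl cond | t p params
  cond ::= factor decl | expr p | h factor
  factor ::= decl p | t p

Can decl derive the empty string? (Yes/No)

decl has an ''-production, so decl ⇒ ''.

Yes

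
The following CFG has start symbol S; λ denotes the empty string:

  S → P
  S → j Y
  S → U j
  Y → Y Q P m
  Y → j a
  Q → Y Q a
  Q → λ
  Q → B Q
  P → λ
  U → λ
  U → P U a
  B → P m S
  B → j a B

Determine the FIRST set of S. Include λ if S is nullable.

{ a, j, λ }

From S → P: add FIRST(P) = { λ } (including λ since P is nullable).
S → j Y contributes {j}.
From S → U j: U nullable, take FIRST(U) ∪ {j} = { a, j }.
Union: FIRST(S) = { a, j, λ }.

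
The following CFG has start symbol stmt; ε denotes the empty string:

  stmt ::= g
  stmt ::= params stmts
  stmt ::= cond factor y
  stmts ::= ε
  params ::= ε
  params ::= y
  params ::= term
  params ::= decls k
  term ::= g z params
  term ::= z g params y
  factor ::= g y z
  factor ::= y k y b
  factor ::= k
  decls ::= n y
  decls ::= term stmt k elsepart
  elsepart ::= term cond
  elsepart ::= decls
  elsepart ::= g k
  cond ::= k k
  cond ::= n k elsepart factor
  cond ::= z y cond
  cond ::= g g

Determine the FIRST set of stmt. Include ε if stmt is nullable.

{ g, k, n, y, z, ε }

stmt ::= g contributes {g}.
From stmt ::= params stmts: params, stmts nullable, take FIRST(params) ∪ FIRST(stmts) = { g, n, y, z }; also ε since the whole RHS is nullable.
From stmt ::= cond factor y: add FIRST(cond) = { g, k, n, z }.
Union: FIRST(stmt) = { g, k, n, y, z, ε }.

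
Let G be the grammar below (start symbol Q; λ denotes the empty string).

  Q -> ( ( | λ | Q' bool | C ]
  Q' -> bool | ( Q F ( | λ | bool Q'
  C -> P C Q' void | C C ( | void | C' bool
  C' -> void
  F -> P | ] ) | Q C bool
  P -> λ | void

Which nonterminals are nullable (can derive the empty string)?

{ F, P, Q, Q' }

Directly nullable (have an λ-production): Q, Q', P.
F -> P with every symbol nullable, so F is nullable.
No other nonterminal has a production whose RHS symbols are all nullable.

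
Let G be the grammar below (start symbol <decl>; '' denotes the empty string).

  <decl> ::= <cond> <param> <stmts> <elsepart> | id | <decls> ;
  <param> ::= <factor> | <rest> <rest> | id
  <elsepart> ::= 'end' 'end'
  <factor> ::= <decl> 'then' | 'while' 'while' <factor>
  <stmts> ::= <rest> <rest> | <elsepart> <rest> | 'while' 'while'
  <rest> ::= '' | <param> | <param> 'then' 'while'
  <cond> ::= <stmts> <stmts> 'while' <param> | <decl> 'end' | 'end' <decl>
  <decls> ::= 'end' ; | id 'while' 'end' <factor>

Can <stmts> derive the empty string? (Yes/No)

<stmts> ::= <rest> <rest> and each of <rest>, <rest> is nullable, so <stmts> ⇒* ''.

Yes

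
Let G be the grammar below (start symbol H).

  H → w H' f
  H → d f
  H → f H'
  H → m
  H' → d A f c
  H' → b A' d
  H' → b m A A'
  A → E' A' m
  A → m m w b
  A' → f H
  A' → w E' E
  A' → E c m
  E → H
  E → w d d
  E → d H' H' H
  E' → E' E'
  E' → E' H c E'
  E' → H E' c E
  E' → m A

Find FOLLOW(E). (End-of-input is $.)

In A' → w E' E: E is at the end, add FOLLOW(A') = { $, b, c, d, f, m, w }.
In A' → E c m: add FIRST(c m) = { c }.
In E' → H E' c E: E is at the end, add FOLLOW(E') = { c, d, f, m, w }.
Union: FOLLOW(E) = { $, b, c, d, f, m, w }.

{ $, b, c, d, f, m, w }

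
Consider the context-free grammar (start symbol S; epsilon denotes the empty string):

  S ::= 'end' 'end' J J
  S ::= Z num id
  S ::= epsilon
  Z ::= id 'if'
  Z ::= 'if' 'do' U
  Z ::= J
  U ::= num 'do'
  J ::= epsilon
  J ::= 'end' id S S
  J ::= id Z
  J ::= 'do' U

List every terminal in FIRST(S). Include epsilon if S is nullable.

S ::= 'end' 'end' J J contributes {'end'}.
From S ::= Z num id: Z nullable, take FIRST(Z) ∪ {num} = { 'do', 'end', 'if', id, num }.
S ::= epsilon contributes epsilon.
Union: FIRST(S) = { 'do', 'end', 'if', id, num, epsilon }.

{ 'do', 'end', 'if', id, num, epsilon }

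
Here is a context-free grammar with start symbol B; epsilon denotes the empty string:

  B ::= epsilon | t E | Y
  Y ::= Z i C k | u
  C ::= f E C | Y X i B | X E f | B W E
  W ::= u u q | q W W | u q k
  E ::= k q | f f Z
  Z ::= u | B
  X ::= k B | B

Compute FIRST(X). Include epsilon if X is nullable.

{ i, k, t, u, epsilon }

X ::= k B contributes {k}.
From X ::= B: add FIRST(B) = { i, t, u, epsilon } (including epsilon since B is nullable).
Union: FIRST(X) = { i, k, t, u, epsilon }.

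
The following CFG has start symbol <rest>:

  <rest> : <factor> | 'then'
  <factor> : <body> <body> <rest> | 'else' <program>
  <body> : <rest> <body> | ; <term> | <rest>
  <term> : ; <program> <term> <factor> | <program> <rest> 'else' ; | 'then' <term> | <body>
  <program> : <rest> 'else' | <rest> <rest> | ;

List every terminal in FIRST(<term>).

{ 'else', 'then', ; }

<term> : ; <program> <term> <factor> contributes {;}.
From <term> : <program> <rest> 'else' ;: add FIRST(<program>) = { 'else', 'then', ; }.
<term> : 'then' <term> contributes {'then'}.
From <term> : <body>: add FIRST(<body>) = { 'else', 'then', ; }.
Union: FIRST(<term>) = { 'else', 'then', ; }.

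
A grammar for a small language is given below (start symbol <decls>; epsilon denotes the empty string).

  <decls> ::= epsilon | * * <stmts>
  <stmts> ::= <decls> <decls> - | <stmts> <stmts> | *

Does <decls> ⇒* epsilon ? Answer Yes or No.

<decls> has an epsilon-production, so <decls> ⇒ epsilon.

Yes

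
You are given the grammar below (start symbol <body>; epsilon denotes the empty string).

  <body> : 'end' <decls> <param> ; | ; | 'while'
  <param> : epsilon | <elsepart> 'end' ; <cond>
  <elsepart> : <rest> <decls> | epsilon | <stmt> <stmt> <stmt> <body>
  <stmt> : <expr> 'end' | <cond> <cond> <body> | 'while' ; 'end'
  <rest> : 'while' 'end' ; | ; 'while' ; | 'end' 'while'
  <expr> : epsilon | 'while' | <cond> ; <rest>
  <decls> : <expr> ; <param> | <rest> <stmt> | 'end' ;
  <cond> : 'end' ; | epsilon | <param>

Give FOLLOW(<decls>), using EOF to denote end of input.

In <body> : 'end' <decls> <param> ;: add FIRST(<param> ;) = { 'end', 'while', ; }.
In <elsepart> : <rest> <decls>: <decls> is at the end, add FOLLOW(<elsepart>) = { 'end' }.
Union: FOLLOW(<decls>) = { 'end', 'while', ; }.

{ 'end', 'while', ; }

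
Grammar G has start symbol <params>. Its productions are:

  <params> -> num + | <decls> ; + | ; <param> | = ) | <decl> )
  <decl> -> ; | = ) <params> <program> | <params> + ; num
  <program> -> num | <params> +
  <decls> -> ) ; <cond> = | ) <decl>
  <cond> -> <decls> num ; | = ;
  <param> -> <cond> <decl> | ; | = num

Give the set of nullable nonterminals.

{ } (none)

No nonterminal has an empty production or an RHS whose symbols are all nullable.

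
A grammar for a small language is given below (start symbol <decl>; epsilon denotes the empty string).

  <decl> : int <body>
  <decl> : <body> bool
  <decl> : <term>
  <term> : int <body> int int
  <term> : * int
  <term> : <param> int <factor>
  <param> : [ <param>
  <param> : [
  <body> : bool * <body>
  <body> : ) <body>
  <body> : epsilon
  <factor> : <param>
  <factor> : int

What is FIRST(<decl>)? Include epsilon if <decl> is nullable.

{ ), *, [, bool, int }

<decl> : int <body> contributes {int}.
From <decl> : <body> bool: <body> nullable, take FIRST(<body>) ∪ {bool} = { ), bool }.
From <decl> : <term>: add FIRST(<term>) = { *, [, int }.
Union: FIRST(<decl>) = { ), *, [, bool, int }.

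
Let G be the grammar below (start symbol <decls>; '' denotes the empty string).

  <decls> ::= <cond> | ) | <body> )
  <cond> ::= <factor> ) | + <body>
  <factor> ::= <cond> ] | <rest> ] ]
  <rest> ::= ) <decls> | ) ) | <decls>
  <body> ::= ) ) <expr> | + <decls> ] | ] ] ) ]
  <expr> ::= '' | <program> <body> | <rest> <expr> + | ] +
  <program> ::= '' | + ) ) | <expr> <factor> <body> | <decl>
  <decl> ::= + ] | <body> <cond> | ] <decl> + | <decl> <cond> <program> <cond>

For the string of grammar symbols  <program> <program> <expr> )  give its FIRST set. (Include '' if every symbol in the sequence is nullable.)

Add FIRST(<program>)\{''} = { ), +, ] }; <program> is nullable, continue.
Add FIRST(<program>)\{''} = { ), +, ] }; <program> is nullable, continue.
Add FIRST(<expr>)\{''} = { ), +, ] }; <expr> is nullable, continue.
) is a terminal; add {)} and stop.

{ ), +, ] }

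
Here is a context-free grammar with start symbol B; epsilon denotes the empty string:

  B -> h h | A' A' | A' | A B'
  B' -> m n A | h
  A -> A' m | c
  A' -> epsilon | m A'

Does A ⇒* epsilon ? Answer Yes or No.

Nullable nonterminals: A', B.
No production of A has an RHS whose symbols are all nullable, so A is not nullable.

No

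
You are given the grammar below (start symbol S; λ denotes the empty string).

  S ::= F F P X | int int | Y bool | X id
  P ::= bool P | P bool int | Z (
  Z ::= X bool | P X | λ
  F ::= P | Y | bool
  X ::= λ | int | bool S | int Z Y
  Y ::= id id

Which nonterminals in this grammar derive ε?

{ X, Z }

Directly nullable (have an λ-production): Z, X.
No other nonterminal has a production whose RHS symbols are all nullable.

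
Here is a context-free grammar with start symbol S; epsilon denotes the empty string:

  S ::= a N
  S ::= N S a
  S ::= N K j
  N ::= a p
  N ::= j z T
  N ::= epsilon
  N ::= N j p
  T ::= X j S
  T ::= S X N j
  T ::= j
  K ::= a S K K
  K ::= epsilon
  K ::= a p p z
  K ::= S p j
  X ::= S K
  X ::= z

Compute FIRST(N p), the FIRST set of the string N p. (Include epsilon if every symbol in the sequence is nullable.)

{ a, j, p }

Add FIRST(N)\{epsilon} = { a, j }; N is nullable, continue.
p is a terminal; add {p} and stop.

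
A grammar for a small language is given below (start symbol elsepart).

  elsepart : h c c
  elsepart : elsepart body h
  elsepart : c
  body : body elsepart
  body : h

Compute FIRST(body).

{ h }

From body : body elsepart: add FIRST(body) = { h }.
body : h contributes {h}.
Union: FIRST(body) = { h }.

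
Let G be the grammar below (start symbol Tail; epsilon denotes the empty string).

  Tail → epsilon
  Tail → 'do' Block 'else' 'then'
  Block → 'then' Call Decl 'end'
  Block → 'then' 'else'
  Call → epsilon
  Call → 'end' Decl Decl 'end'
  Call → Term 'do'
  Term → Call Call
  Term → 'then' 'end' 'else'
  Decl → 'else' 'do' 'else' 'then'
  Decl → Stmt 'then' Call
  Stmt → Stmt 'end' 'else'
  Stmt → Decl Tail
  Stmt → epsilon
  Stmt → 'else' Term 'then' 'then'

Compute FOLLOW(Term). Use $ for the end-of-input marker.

In Call → Term 'do': add FIRST('do') = { 'do' }.
In Stmt → 'else' Term 'then' 'then': add FIRST('then' 'then') = { 'then' }.
Union: FOLLOW(Term) = { 'do', 'then' }.

{ 'do', 'then' }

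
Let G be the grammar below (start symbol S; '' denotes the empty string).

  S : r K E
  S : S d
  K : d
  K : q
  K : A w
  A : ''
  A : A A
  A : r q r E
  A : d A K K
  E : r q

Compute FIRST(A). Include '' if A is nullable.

{ d, r, '' }

A : '' contributes ''.
From A : A A: A, A nullable, take FIRST(A) ∪ FIRST(A) = { d, r }; also '' since the whole RHS is nullable.
A : r q r E contributes {r}.
A : d A K K contributes {d}.
Union: FIRST(A) = { d, r, '' }.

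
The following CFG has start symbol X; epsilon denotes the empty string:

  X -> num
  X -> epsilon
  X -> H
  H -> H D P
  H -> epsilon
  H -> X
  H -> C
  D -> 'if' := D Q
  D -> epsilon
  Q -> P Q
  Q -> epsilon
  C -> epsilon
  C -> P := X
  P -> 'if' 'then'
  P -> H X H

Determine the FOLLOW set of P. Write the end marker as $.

{ $, 'if', :=, num }

In H -> H D P: P is at the end, add FOLLOW(H) = { $, 'if', :=, num }.
In Q -> P Q: add FIRST(Q)\{epsilon} = { 'if', :=, num }.
  Since Q is nullable, also add FOLLOW(Q) = { $, 'if', :=, num }.
In C -> P := X: add FIRST(:= X) = { := }.
Union: FOLLOW(P) = { $, 'if', :=, num }.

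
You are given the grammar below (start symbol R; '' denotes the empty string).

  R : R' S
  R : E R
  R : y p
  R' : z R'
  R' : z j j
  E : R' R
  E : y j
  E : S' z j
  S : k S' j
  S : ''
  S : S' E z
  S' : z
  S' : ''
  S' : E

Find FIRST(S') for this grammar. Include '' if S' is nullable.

{ y, z, '' }

S' : z contributes {z}.
S' : '' contributes ''.
From S' : E: add FIRST(E) = { y, z }.
Union: FIRST(S') = { y, z, '' }.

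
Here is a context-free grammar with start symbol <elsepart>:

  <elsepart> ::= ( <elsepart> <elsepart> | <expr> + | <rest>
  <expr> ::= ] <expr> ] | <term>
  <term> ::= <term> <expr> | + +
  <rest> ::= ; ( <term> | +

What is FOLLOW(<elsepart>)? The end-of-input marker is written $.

<elsepart> is the start symbol, so $ ∈ FOLLOW(<elsepart>).
In <elsepart> ::= ( <elsepart> <elsepart>: add FIRST(<elsepart>) = { (, +, ;, ] }.
In <elsepart> ::= ( <elsepart> <elsepart>: <elsepart> is at the end, add FOLLOW(<elsepart>) = { $, (, +, ;, ] }.
Union: FOLLOW(<elsepart>) = { $, (, +, ;, ] }.

{ $, (, +, ;, ] }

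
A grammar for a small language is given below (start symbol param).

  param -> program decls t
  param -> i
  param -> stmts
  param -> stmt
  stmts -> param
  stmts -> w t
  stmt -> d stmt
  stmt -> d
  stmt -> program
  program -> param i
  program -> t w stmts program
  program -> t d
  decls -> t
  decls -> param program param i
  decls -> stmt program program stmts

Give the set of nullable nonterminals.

No nonterminal has an empty production or an RHS whose symbols are all nullable.

{ } (none)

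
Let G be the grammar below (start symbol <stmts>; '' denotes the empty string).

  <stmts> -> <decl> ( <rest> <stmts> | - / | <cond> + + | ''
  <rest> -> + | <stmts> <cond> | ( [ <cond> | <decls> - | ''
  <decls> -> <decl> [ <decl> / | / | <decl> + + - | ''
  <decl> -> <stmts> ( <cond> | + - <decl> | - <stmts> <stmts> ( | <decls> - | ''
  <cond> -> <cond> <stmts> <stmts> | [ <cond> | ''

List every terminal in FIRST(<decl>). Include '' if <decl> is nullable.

{ (, +, -, /, [, '' }

From <decl> -> <stmts> ( <cond>: <stmts> nullable, take FIRST(<stmts>) ∪ {(} = { (, +, -, /, [ }.
<decl> -> + - <decl> contributes {+}.
<decl> -> - <stmts> <stmts> ( contributes {-}.
From <decl> -> <decls> -: <decls> nullable, take FIRST(<decls>) ∪ {-} = { (, +, -, /, [ }.
<decl> -> '' contributes ''.
Union: FIRST(<decl>) = { (, +, -, /, [, '' }.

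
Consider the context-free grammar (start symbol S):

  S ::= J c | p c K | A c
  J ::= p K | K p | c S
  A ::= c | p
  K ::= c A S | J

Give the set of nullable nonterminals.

{ } (none)

No nonterminal has an empty production or an RHS whose symbols are all nullable.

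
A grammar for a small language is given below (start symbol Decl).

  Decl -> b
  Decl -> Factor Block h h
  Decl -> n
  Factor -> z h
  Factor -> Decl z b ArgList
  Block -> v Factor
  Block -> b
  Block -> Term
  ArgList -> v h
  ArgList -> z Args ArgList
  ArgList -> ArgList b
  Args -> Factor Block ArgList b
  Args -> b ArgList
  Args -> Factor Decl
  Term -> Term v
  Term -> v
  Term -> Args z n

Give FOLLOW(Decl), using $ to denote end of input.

{ $, v, z }

Decl is the start symbol, so $ ∈ FOLLOW(Decl).
In Factor -> Decl z b ArgList: add FIRST(z b ArgList) = { z }.
In Args -> Factor Decl: Decl is at the end, add FOLLOW(Args) = { v, z }.
Union: FOLLOW(Decl) = { $, v, z }.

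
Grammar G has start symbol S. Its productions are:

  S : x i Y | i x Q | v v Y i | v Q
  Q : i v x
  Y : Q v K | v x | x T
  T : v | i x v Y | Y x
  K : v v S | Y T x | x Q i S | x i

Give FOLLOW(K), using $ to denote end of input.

In Y : Q v K: K is at the end, add FOLLOW(Y) = { $, i, v, x }.
Union: FOLLOW(K) = { $, i, v, x }.

{ $, i, v, x }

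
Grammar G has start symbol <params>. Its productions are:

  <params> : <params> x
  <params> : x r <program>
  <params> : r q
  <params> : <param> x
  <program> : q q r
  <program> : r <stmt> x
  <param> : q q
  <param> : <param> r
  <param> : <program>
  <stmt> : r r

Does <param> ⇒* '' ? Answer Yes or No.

No nonterminal in this grammar is nullable.
No production of <param> has an RHS whose symbols are all nullable, so <param> is not nullable.

No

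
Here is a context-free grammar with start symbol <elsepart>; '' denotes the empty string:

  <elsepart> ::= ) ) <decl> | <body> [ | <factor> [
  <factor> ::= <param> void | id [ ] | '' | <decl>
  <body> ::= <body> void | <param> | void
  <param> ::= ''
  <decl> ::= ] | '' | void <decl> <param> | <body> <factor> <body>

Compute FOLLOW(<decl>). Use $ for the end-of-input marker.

{ $, [, void }

In <elsepart> ::= ) ) <decl>: <decl> is at the end, add FOLLOW(<elsepart>) = { $ }.
In <factor> ::= <decl>: <decl> is at the end, add FOLLOW(<factor>) = { $, [, void }.
In <decl> ::= void <decl> <param>: add FIRST(<param>)\{''} = {  }.
  Since <param> is nullable, also add FOLLOW(<decl>) = { $, [, void }.
Union: FOLLOW(<decl>) = { $, [, void }.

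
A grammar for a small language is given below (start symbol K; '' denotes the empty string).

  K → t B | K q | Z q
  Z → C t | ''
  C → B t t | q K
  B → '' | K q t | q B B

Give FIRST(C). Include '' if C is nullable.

From C → B t t: B nullable, take FIRST(B) ∪ {t} = { q, t }.
C → q K contributes {q}.
Union: FIRST(C) = { q, t }.

{ q, t }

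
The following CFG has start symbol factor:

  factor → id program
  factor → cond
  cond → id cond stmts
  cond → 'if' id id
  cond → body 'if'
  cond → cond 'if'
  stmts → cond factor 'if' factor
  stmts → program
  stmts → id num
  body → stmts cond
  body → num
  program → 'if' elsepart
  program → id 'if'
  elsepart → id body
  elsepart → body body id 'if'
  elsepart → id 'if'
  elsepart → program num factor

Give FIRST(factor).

{ 'if', id, num }

factor → id program contributes {id}.
From factor → cond: add FIRST(cond) = { 'if', id, num }.
Union: FIRST(factor) = { 'if', id, num }.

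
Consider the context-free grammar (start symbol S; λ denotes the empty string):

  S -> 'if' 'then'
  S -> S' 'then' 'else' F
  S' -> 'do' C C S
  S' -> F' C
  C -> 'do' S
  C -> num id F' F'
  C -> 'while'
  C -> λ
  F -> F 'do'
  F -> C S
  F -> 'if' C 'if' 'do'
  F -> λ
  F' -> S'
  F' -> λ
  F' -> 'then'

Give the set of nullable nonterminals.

Directly nullable (have an λ-production): C, F, F'.
S' -> F' C with every symbol nullable, so S' is nullable.
No other nonterminal has a production whose RHS symbols are all nullable.

{ C, F, F', S' }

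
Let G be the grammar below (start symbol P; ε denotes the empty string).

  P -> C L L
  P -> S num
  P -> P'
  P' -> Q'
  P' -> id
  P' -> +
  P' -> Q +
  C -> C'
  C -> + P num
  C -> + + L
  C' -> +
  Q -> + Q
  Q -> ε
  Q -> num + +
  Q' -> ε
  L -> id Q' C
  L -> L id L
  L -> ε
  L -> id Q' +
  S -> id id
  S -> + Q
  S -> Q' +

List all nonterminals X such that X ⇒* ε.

{ L, P, P', Q, Q' }

Directly nullable (have an ε-production): Q, Q', L.
P' -> Q' with every symbol nullable, so P' is nullable.
P -> P' with every symbol nullable, so P is nullable.
No other nonterminal has a production whose RHS symbols are all nullable.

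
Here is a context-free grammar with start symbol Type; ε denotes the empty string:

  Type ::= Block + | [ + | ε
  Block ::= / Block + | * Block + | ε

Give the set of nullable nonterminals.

{ Block, Type }

Directly nullable (have an ε-production): Type, Block.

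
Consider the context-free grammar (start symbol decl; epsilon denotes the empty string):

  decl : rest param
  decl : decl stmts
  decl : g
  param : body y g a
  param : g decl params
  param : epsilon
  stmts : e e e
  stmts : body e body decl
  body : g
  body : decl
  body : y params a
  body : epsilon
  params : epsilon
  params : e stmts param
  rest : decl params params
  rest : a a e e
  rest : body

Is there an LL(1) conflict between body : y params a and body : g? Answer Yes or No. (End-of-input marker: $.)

No

FIRST(y params a) = { y } and FIRST(g) = { g }.
The FIRST sets are disjoint and neither alternative is nullable — no conflict.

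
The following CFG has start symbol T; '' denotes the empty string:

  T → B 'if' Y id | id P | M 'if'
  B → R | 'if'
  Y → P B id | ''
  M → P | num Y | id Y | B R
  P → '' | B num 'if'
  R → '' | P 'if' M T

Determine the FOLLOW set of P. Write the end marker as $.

{ $, 'if', id, num }

In T → id P: P is at the end, add FOLLOW(T) = { $, 'if', id, num }.
In Y → P B id: add FIRST(B id) = { 'if', id, num }.
In M → P: P is at the end, add FOLLOW(M) = { 'if', id, num }.
In R → P 'if' M T: add FIRST('if' M T) = { 'if' }.
Union: FOLLOW(P) = { $, 'if', id, num }.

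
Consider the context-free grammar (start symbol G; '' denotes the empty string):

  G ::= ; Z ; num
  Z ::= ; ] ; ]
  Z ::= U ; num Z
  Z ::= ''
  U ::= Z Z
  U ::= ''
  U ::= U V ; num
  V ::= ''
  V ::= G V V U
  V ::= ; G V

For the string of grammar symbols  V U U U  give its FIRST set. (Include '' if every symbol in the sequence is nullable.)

Add FIRST(V)\{''} = { ; }; V is nullable, continue.
Add FIRST(U)\{''} = { ; }; U is nullable, continue.
Add FIRST(U)\{''} = { ; }; U is nullable, continue.
Add FIRST(U)\{''} = { ; }; U is nullable, continue.
Every symbol is nullable, so include ''.

{ ;, '' }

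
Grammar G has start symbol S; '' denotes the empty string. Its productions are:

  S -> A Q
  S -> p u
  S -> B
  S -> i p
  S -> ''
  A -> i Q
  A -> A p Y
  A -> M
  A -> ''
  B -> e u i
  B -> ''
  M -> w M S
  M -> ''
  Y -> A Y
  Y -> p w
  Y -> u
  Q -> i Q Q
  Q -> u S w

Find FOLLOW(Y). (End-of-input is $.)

{ i, p, u, w }

In A -> A p Y: Y is at the end, add FOLLOW(A) = { i, p, u, w }.
In Y -> A Y: Y is at the end, add FOLLOW(Y) = { i, p, u, w }.
Union: FOLLOW(Y) = { i, p, u, w }.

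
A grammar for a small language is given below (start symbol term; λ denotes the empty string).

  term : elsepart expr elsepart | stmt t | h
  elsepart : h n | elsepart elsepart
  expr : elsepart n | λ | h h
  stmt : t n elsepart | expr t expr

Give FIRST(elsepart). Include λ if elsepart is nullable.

elsepart : h n contributes {h}.
From elsepart : elsepart elsepart: add FIRST(elsepart) = { h }.
Union: FIRST(elsepart) = { h }.

{ h }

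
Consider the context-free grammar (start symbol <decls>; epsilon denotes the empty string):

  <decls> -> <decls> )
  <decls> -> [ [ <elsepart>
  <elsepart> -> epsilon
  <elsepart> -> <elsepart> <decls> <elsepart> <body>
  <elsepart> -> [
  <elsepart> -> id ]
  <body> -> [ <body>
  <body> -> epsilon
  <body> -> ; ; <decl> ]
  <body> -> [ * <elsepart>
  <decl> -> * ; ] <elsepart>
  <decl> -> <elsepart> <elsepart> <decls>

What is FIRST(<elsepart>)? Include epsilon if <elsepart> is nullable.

{ [, id, epsilon }

<elsepart> -> epsilon contributes epsilon.
From <elsepart> -> <elsepart> <decls> <elsepart> <body>: <elsepart> nullable, take FIRST(<elsepart>) ∪ FIRST(<decls>) = { [, id }.
<elsepart> -> [ contributes {[}.
<elsepart> -> id ] contributes {id}.
Union: FIRST(<elsepart>) = { [, id, epsilon }.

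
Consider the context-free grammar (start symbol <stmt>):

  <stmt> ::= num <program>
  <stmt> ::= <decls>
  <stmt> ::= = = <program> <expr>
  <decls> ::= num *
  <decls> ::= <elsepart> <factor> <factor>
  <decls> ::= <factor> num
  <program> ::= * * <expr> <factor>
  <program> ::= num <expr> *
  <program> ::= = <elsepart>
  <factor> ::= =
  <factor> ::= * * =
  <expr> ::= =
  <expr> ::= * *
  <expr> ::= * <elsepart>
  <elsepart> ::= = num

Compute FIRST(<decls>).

<decls> ::= num * contributes {num}.
From <decls> ::= <elsepart> <factor> <factor>: add FIRST(<elsepart>) = { = }.
From <decls> ::= <factor> num: add FIRST(<factor>) = { *, = }.
Union: FIRST(<decls>) = { *, =, num }.

{ *, =, num }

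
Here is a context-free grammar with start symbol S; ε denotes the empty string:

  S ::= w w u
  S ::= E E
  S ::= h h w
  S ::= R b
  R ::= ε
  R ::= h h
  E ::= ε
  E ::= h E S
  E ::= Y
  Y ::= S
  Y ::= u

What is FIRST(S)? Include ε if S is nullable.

S ::= w w u contributes {w}.
From S ::= E E: E, E nullable, take FIRST(E) ∪ FIRST(E) = { b, h, u, w }; also ε since the whole RHS is nullable.
S ::= h h w contributes {h}.
From S ::= R b: R nullable, take FIRST(R) ∪ {b} = { b, h }.
Union: FIRST(S) = { b, h, u, w, ε }.

{ b, h, u, w, ε }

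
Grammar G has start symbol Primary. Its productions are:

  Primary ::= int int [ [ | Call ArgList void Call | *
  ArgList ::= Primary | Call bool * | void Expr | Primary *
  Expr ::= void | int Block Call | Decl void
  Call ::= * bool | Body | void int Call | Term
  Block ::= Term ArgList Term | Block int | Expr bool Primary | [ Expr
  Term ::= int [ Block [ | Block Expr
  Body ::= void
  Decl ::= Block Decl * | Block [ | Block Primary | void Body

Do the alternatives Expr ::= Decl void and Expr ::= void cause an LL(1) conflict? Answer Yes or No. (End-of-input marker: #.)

Yes

FIRST(Decl void) = { [, int, void } and FIRST(void) = { void }.
Both contain void, so the two alternatives are not disjoint — LL(1) conflict.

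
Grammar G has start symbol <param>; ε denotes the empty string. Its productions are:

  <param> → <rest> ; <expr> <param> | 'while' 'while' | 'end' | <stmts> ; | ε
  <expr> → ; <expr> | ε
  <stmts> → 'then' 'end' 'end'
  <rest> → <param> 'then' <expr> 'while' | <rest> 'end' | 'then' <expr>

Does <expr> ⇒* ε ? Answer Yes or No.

<expr> has an ε-production, so <expr> ⇒ ε.

Yes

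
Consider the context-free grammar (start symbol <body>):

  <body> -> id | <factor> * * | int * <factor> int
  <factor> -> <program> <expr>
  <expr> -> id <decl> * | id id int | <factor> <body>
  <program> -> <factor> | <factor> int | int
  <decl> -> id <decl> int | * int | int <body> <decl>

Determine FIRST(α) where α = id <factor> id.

{ id }

id is a terminal; add {id} and stop.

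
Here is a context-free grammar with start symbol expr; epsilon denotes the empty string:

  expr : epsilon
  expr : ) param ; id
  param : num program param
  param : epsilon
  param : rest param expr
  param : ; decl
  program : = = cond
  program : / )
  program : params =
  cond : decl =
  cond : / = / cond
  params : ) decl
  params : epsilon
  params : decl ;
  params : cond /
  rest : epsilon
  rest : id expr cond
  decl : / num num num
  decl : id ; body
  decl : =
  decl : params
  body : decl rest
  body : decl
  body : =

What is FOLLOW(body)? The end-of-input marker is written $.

{ ), ;, =, id }

In decl : id ; body: body is at the end, add FOLLOW(decl) = { ), ;, =, id }.
Union: FOLLOW(body) = { ), ;, =, id }.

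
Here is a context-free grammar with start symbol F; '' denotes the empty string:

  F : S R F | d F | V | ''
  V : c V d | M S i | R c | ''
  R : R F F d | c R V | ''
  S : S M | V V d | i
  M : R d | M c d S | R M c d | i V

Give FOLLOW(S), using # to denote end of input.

{ #, c, d, i }

In F : S R F: add FIRST(R F)\{''} = { c, d, i }.
  Since R F is nullable, also add FOLLOW(F) = { #, c, d, i }.
In V : M S i: add FIRST(i) = { i }.
In S : S M: add FIRST(M) = { c, d, i }.
In M : M c d S: S is at the end, add FOLLOW(M) = { #, c, d, i }.
Union: FOLLOW(S) = { #, c, d, i }.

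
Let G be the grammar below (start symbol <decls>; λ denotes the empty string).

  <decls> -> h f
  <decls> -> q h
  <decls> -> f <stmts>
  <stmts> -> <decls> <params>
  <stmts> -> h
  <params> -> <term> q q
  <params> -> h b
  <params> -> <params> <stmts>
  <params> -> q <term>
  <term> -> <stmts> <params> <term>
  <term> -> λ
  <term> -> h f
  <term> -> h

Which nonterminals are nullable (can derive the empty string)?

Directly nullable (have an λ-production): <term>.
No other nonterminal has a production whose RHS symbols are all nullable.

{ <term> }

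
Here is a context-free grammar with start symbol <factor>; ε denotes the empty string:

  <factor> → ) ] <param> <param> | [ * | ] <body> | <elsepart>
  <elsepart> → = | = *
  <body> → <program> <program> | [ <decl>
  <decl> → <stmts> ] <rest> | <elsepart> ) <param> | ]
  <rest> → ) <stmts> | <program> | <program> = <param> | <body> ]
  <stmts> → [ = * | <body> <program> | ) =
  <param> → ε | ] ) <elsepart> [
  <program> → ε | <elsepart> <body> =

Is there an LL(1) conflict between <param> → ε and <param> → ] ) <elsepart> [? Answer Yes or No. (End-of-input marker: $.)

Yes

FIRST(ε) = { ε } and FIRST(] ) <elsepart> [) = { ] }.
The first alternative is nullable and FOLLOW(<param>) = { $, =, ] } shares ] with FIRST of the second — conflict.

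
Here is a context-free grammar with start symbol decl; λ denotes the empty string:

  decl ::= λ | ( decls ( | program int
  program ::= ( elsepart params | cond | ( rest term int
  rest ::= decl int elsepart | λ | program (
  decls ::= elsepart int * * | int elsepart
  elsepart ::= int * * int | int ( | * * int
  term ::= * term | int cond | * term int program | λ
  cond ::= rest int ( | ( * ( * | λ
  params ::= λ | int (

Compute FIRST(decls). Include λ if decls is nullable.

From decls ::= elsepart int * *: add FIRST(elsepart) = { *, int }.
decls ::= int elsepart contributes {int}.
Union: FIRST(decls) = { *, int }.

{ *, int }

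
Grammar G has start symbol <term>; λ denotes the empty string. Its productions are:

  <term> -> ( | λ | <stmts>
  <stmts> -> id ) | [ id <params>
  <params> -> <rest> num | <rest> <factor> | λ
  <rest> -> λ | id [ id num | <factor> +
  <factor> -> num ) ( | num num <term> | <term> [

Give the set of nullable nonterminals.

Directly nullable (have an λ-production): <term>, <params>, <rest>.
No other nonterminal has a production whose RHS symbols are all nullable.

{ <params>, <rest>, <term> }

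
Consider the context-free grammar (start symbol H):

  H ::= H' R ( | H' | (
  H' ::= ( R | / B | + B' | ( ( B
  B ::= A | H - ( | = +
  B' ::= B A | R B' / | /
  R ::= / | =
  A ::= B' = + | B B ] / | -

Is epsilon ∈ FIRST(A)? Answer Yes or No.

No

No nonterminal in this grammar is nullable.
No production of A has an RHS whose symbols are all nullable, so A is not nullable.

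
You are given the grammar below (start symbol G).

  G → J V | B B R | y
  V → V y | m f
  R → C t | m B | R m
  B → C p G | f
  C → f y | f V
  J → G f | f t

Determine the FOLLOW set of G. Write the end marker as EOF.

{ EOF, f, m }

G is the start symbol, so EOF ∈ FOLLOW(G).
In B → C p G: G is at the end, add FOLLOW(B) = { EOF, f, m }.
In J → G f: add FIRST(f) = { f }.
Union: FOLLOW(G) = { EOF, f, m }.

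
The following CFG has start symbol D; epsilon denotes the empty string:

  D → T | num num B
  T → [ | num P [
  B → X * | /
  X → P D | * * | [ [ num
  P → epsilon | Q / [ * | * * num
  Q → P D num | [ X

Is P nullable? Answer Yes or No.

P has an epsilon-production, so P ⇒ epsilon.

Yes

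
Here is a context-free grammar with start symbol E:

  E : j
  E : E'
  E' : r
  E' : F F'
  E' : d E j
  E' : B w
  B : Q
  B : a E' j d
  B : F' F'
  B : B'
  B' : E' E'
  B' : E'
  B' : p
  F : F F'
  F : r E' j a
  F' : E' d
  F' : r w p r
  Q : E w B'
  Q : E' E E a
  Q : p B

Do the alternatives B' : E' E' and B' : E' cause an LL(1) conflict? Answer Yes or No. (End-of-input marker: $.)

FIRST(E' E') = { a, d, j, p, r } and FIRST(E') = { a, d, j, p, r }.
Both contain a, so the two alternatives are not disjoint — LL(1) conflict.

Yes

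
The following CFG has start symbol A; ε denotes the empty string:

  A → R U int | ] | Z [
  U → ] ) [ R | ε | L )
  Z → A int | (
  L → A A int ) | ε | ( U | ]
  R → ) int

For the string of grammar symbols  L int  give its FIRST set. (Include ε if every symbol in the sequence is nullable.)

{ (, ), ], int }

Add FIRST(L)\{ε} = { (, ), ] }; L is nullable, continue.
int is a terminal; add {int} and stop.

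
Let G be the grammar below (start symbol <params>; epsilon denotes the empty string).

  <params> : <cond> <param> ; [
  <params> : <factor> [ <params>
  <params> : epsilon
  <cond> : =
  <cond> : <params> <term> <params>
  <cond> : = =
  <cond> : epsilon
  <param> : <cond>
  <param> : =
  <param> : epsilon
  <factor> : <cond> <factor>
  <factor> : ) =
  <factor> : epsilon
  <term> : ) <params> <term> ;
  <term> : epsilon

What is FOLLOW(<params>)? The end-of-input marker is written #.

{ #, ), ;, =, [ }

<params> is the start symbol, so # ∈ FOLLOW(<params>).
In <params> : <factor> [ <params>: <params> is at the end, add FOLLOW(<params>) = { #, ), ;, =, [ }.
In <cond> : <params> <term> <params>: add FIRST(<term> <params>)\{epsilon} = { ), ;, =, [ }.
  Since <term> <params> is nullable, also add FOLLOW(<cond>) = { ), ;, =, [ }.
In <cond> : <params> <term> <params>: <params> is at the end, add FOLLOW(<cond>) = { ), ;, =, [ }.
In <term> : ) <params> <term> ;: add FIRST(<term> ;) = { ), ; }.
Union: FOLLOW(<params>) = { #, ), ;, =, [ }.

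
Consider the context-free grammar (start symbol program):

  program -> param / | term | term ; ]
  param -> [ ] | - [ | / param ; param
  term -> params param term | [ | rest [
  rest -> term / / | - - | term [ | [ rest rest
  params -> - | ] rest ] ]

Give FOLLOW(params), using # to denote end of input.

{ -, /, [ }

In term -> params param term: add FIRST(param term) = { -, /, [ }.
Union: FOLLOW(params) = { -, /, [ }.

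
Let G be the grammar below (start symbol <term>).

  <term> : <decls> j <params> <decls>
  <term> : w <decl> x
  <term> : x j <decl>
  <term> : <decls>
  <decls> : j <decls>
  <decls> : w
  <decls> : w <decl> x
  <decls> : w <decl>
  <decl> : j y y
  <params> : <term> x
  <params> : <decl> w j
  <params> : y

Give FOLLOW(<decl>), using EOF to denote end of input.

In <term> : w <decl> x: add FIRST(x) = { x }.
In <term> : x j <decl>: <decl> is at the end, add FOLLOW(<term>) = { EOF, x }.
In <decls> : w <decl> x: add FIRST(x) = { x }.
In <decls> : w <decl>: <decl> is at the end, add FOLLOW(<decls>) = { EOF, j, x }.
In <params> : <decl> w j: add FIRST(w j) = { w }.
Union: FOLLOW(<decl>) = { EOF, j, w, x }.

{ EOF, j, w, x }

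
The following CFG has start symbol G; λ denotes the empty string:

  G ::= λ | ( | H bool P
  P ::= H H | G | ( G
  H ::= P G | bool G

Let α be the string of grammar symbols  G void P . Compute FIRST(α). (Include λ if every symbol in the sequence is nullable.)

Add FIRST(G)\{λ} = { (, bool }; G is nullable, continue.
void is a terminal; add {void} and stop.

{ (, bool, void }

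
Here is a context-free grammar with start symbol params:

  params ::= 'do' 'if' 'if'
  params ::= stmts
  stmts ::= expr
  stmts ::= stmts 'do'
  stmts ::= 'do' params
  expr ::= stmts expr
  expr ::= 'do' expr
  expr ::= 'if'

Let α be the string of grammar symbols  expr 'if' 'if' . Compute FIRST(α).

{ 'do', 'if' }

Add FIRST(expr) = { 'do', 'if' }; expr is not nullable, stop.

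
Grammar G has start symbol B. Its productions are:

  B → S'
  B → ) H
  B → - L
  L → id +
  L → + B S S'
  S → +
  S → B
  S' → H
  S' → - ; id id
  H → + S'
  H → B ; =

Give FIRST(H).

{ ), +, - }

H → + S' contributes {+}.
From H → B ; =: add FIRST(B) = { ), +, - }.
Union: FIRST(H) = { ), +, - }.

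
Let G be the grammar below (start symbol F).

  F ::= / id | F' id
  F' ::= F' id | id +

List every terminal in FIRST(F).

{ /, id }

F ::= / id contributes {/}.
From F ::= F' id: add FIRST(F') = { id }.
Union: FIRST(F) = { /, id }.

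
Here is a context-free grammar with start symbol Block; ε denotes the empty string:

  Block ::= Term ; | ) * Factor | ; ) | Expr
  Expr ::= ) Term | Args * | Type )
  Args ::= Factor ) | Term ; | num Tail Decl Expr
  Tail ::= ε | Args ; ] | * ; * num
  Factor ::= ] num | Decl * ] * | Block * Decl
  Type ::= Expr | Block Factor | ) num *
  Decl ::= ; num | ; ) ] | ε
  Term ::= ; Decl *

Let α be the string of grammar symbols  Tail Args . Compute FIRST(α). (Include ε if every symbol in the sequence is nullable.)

Add FIRST(Tail)\{ε} = { ), *, ;, ], num }; Tail is nullable, continue.
Add FIRST(Args) = { ), *, ;, ], num }; Args is not nullable, stop.

{ ), *, ;, ], num }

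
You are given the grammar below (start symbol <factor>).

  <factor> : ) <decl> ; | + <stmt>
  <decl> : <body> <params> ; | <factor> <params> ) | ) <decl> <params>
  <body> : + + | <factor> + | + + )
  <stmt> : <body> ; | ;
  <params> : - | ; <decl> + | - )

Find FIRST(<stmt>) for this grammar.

From <stmt> : <body> ;: add FIRST(<body>) = { ), + }.
<stmt> : ; contributes {;}.
Union: FIRST(<stmt>) = { ), +, ; }.

{ ), +, ; }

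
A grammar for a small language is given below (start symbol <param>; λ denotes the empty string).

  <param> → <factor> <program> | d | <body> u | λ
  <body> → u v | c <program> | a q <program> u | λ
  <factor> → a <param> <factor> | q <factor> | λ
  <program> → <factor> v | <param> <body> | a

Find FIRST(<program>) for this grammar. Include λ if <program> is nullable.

{ a, c, d, q, u, v, λ }

From <program> → <factor> v: <factor> nullable, take FIRST(<factor>) ∪ {v} = { a, q, v }.
From <program> → <param> <body>: <param>, <body> nullable, take FIRST(<param>) ∪ FIRST(<body>) = { a, c, d, q, u, v }; also λ since the whole RHS is nullable.
<program> → a contributes {a}.
Union: FIRST(<program>) = { a, c, d, q, u, v, λ }.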